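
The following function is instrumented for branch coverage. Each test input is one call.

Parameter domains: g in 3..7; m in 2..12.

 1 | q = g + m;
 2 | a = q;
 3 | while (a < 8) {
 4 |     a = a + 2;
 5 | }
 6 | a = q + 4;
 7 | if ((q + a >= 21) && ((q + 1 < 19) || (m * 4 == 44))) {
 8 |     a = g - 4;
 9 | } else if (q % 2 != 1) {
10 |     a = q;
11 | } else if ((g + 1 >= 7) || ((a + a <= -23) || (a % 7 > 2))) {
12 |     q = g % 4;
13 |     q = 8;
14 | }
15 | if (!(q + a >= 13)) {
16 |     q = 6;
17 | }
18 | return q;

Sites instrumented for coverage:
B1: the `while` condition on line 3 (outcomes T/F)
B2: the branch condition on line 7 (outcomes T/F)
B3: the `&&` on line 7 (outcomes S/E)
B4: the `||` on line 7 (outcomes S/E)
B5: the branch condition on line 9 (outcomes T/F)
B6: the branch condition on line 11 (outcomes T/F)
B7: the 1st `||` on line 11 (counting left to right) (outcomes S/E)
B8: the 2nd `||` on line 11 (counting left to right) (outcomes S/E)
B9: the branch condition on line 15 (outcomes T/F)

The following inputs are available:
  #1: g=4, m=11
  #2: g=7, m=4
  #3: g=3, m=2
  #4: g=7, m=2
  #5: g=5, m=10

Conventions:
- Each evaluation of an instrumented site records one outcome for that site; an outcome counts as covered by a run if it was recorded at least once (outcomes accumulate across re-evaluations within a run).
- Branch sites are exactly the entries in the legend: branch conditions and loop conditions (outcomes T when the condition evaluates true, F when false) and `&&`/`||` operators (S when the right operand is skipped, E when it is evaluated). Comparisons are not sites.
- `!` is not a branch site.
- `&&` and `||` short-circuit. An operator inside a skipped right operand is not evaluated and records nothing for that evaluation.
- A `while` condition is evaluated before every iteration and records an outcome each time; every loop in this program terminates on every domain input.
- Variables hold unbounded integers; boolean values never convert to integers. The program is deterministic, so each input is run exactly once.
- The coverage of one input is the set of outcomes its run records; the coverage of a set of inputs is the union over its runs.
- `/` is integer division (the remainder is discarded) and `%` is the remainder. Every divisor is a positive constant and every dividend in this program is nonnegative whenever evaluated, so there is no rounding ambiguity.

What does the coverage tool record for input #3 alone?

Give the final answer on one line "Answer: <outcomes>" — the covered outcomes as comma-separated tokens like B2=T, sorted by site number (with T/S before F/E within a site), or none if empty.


Simulating input #3 (g=3, m=2) step by step:
  B1->T, B1->T, B1->F, B3->S, B2->F, B5->F, B7->E, B8->E, B6->F, B9->F
as a set, this run covers: B1=T, B1=F, B2=F, B3=S, B5=F, B6=F, B7=E, B8=E, B9=F
Answer: B1=T, B1=F, B2=F, B3=S, B5=F, B6=F, B7=E, B8=E, B9=F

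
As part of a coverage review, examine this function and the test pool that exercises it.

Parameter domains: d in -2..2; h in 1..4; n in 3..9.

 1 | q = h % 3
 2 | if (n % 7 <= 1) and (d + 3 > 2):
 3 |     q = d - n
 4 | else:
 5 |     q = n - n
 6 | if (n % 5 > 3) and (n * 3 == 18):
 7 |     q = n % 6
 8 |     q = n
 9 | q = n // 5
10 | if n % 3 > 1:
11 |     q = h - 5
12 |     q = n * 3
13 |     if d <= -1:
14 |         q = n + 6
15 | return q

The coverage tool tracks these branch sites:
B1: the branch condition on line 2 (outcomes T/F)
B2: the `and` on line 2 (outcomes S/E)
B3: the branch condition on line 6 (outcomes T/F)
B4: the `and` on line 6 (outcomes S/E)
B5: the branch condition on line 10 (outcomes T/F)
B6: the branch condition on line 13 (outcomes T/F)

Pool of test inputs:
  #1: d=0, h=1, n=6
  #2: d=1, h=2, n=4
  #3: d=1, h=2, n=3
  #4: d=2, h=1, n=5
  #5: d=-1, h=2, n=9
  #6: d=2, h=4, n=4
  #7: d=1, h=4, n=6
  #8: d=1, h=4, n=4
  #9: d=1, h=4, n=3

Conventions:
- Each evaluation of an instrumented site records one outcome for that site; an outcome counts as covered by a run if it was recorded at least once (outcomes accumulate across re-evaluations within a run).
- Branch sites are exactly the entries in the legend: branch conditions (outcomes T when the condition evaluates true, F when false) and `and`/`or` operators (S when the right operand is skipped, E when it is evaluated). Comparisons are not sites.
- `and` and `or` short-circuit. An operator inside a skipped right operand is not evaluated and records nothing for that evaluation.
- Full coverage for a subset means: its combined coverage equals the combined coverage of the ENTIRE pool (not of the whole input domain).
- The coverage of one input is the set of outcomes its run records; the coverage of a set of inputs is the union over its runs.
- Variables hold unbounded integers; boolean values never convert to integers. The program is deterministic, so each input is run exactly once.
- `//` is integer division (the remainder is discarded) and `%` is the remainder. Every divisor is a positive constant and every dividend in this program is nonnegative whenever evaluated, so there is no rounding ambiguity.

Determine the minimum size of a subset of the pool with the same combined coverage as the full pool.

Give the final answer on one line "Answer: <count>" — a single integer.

input #1 (d=0, h=1, n=6): covers B1=F, B2=S, B3=F, B4=S, B5=F
input #2 (d=1, h=2, n=4): covers B1=F, B2=S, B3=F, B4=E, B5=F
input #3 (d=1, h=2, n=3): covers B1=F, B2=S, B3=F, B4=S, B5=F
input #4 (d=2, h=1, n=5): covers B1=F, B2=S, B3=F, B4=S, B5=T, B6=F
input #5 (d=-1, h=2, n=9): covers B1=F, B2=S, B3=F, B4=E, B5=F
input #6 (d=2, h=4, n=4): covers B1=F, B2=S, B3=F, B4=E, B5=F
input #7 (d=1, h=4, n=6): covers B1=F, B2=S, B3=F, B4=S, B5=F
input #8 (d=1, h=4, n=4): covers B1=F, B2=S, B3=F, B4=E, B5=F
input #9 (d=1, h=4, n=3): covers B1=F, B2=S, B3=F, B4=S, B5=F
pool-wide coverage (8 outcomes): B1=F, B2=S, B3=F, B4=S, B4=E, B5=T, B5=F, B6=F
size 1 is not enough: best union over all size-1 subsets is 6/8
at size 2, {2, 4} reaches all 8 outcomes; every lexicographically earlier size-2 subset fails

Answer: 2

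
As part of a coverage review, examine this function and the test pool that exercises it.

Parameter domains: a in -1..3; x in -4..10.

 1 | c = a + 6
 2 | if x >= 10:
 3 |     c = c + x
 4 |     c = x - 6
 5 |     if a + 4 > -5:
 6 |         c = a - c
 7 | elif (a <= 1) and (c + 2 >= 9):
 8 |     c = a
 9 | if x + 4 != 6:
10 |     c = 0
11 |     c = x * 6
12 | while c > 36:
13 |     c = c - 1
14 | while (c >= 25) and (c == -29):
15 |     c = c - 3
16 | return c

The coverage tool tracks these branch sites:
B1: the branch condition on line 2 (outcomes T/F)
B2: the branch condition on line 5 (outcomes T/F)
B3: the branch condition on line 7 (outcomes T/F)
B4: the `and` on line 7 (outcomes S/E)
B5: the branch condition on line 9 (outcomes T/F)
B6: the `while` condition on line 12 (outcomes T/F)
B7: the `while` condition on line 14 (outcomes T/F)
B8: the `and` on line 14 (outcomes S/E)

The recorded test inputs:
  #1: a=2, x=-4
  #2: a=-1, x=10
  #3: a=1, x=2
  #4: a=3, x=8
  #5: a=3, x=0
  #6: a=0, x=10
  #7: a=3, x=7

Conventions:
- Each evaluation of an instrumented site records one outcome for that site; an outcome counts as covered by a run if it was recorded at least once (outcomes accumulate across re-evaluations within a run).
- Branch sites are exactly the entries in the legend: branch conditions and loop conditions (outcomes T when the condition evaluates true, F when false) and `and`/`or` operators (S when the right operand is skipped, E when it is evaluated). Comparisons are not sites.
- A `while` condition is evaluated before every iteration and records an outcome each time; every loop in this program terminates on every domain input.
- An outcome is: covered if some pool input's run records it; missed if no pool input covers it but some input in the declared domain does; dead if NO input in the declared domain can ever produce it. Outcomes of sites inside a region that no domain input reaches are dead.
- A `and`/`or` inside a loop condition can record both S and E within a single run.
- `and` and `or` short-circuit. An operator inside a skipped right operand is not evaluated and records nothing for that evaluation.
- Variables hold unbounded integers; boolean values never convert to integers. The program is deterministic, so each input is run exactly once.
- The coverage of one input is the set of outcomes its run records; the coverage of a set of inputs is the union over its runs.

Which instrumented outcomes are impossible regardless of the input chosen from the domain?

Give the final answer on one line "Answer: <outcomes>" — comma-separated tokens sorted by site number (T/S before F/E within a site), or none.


checking every outcome against all 75 domain inputs:
  B2=F: unreachable across the whole domain -> dead
  B7=T: unreachable across the whole domain -> dead
  reachable outcomes have witnesses, e.g. B1=T (e.g. a=-1, x=10), B1=F (e.g. a=-1, x=-4), B2=T (e.g. a=-1, x=10), B3=T (e.g. a=1, x=-4)
Answer: B2=F, B7=T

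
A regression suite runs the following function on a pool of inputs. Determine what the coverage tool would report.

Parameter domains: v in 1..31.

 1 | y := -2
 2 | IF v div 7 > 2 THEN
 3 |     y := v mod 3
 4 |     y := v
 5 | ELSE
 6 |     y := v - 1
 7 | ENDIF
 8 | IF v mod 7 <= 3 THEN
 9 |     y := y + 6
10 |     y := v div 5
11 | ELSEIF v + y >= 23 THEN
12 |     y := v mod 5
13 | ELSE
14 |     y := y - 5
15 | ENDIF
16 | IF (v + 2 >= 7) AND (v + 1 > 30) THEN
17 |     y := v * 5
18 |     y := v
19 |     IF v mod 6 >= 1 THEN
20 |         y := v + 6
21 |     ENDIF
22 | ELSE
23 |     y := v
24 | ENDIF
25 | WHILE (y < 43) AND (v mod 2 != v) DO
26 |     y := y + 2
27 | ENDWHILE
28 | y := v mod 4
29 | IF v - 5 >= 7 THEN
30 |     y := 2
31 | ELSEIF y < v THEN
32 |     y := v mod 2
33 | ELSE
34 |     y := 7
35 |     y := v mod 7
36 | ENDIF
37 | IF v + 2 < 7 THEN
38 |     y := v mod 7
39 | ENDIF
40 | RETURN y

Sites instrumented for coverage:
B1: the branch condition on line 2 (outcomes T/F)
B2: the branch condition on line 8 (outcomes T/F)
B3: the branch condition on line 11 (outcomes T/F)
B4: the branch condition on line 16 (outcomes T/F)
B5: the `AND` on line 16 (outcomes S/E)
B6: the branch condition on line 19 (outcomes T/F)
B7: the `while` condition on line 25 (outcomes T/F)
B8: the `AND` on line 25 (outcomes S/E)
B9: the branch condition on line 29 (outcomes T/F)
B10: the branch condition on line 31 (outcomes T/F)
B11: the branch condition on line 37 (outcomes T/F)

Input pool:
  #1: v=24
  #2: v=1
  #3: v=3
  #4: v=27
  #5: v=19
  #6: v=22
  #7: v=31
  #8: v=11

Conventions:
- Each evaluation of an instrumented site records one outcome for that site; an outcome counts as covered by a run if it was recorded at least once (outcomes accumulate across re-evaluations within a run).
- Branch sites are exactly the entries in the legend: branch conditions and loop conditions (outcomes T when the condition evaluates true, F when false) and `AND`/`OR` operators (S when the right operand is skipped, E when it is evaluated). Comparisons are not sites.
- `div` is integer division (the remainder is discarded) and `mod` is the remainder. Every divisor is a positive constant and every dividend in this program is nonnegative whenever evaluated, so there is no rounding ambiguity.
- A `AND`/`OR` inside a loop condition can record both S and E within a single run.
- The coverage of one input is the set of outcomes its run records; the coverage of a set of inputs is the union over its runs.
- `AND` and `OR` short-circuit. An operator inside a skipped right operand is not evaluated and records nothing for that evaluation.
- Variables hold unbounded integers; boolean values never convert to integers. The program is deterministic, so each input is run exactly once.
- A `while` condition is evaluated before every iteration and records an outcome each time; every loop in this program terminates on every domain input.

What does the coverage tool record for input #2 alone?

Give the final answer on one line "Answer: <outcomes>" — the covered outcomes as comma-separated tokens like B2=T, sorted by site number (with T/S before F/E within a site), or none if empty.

Tracing the run of input #2 (v=1):
  B1->F, B2->T, B5->S, B4->F, B8->E, B7->F, B9->F, B10->F, B11->T
distinct outcomes covered: B1=F, B2=T, B4=F, B5=S, B7=F, B8=E, B9=F, B10=F, B11=T

Answer: B1=F, B2=T, B4=F, B5=S, B7=F, B8=E, B9=F, B10=F, B11=T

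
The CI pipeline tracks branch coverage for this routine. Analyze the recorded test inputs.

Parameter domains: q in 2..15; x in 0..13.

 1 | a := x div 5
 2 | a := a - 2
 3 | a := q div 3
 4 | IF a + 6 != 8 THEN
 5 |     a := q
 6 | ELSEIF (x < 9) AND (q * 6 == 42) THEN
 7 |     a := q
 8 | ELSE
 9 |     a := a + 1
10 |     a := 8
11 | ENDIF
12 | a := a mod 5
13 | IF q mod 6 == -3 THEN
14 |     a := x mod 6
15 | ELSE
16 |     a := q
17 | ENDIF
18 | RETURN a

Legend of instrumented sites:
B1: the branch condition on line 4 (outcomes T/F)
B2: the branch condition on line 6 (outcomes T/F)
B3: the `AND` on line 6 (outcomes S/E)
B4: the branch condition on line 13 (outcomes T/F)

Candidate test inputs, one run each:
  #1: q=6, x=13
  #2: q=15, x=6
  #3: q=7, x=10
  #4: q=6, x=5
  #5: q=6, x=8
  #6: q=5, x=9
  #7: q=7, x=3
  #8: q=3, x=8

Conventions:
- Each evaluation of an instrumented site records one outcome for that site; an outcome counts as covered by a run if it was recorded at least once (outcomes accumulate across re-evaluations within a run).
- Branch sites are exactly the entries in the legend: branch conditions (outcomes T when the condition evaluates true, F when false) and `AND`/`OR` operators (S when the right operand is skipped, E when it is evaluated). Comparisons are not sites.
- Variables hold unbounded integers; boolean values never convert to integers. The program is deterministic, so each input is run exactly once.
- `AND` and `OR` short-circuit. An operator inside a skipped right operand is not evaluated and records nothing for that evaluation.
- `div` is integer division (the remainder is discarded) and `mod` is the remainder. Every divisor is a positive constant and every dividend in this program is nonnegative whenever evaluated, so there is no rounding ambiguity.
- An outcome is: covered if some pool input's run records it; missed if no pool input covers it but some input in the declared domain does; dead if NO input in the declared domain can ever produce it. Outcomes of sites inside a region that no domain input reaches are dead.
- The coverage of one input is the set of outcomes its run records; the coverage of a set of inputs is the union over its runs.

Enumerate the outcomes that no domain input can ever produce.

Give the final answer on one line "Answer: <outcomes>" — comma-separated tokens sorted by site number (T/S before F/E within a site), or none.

checking every outcome against all 196 domain inputs:
  B4=T: unreachable across the whole domain -> dead
  reachable outcomes have witnesses, e.g. B1=T (e.g. q=2, x=0), B1=F (e.g. q=6, x=0), B2=T (e.g. q=7, x=0), B2=F (e.g. q=6, x=0)

Answer: B4=T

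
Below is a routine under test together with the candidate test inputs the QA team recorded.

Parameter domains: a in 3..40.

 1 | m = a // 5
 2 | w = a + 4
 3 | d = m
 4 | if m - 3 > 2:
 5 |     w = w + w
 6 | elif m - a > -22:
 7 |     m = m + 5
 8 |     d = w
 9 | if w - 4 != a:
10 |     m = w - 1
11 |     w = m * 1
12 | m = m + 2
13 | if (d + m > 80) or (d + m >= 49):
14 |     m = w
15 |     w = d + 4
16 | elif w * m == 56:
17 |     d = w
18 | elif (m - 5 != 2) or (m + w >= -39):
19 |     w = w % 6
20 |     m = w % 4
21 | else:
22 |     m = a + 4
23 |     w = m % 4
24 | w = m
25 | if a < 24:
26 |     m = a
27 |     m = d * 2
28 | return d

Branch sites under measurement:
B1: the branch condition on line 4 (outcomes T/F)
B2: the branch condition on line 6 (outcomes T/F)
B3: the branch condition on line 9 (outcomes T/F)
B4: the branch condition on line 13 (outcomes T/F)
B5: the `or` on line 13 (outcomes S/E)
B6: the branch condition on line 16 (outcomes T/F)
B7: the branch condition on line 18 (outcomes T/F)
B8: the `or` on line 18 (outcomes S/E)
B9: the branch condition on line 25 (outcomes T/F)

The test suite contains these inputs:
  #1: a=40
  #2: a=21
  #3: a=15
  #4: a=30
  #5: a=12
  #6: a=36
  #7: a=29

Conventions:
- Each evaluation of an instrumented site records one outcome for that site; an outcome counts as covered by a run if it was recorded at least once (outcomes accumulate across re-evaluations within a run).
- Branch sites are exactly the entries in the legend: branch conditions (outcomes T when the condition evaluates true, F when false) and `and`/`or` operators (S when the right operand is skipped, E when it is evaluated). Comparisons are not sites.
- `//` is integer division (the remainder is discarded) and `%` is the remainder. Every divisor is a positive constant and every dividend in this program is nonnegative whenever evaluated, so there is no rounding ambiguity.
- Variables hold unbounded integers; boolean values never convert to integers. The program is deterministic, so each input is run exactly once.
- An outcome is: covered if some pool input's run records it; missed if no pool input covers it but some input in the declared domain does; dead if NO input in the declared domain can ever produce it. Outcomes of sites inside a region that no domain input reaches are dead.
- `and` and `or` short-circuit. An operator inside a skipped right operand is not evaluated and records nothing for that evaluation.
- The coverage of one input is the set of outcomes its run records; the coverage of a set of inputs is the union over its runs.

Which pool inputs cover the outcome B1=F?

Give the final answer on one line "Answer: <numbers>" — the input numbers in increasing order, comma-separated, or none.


input #1 (a=40): does not record B1=F
input #2 (a=21): records B1=F
input #3 (a=15): records B1=F
input #4 (a=30): does not record B1=F
input #5 (a=12): records B1=F
input #6 (a=36): does not record B1=F
input #7 (a=29): records B1=F
Answer: 2, 3, 5, 7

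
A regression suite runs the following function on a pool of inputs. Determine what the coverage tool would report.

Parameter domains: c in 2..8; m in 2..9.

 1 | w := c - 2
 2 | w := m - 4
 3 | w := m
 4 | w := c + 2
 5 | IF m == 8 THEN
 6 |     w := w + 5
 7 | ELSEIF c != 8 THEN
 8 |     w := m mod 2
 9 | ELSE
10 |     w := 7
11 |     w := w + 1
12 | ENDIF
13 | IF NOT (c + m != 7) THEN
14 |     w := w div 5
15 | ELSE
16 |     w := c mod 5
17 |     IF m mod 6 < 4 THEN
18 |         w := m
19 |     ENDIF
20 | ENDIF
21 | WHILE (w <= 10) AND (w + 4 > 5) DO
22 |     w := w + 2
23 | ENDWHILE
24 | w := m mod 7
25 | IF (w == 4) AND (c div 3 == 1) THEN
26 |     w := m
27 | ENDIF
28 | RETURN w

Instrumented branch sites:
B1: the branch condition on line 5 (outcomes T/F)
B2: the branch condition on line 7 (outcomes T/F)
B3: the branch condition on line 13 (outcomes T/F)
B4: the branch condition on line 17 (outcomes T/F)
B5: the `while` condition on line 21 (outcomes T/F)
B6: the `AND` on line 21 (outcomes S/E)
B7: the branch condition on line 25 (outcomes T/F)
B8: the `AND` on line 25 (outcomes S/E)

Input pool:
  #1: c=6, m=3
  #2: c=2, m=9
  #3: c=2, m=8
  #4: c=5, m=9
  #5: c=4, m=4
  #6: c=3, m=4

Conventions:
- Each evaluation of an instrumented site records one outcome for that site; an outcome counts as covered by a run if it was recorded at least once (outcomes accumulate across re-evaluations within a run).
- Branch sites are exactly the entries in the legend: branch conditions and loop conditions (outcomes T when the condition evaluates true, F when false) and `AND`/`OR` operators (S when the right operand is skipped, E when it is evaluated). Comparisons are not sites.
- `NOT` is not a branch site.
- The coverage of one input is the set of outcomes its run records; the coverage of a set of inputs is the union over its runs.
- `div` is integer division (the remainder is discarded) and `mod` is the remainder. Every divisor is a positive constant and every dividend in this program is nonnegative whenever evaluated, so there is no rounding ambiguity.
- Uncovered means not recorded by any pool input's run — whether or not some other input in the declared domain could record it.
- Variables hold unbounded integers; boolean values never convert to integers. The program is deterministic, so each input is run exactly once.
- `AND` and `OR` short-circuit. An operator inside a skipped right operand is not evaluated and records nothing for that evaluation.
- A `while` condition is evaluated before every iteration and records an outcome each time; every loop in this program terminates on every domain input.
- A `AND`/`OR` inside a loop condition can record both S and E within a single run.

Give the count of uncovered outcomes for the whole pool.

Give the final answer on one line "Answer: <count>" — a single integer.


#1 (c=6, m=3) -> B1->F, B2->T, B3->F, B4->T, B6->E, B5->T, B6->E, B5->T, B6->E, B5->T, B6->E, B5->T, B6->S, B5->F, ...; covered: B1=F, B2=T, B3=F, B4=T, B5=T, B5=F, B6=S, B6=E, B7=F, B8=S
#2 (c=2, m=9) -> B1->F, B2->T, B3->F, B4->T, B6->E, B5->T, B6->S, B5->F, B8->S, B7->F; covered: B1=F, B2=T, B3=F, B4=T, B5=T, B5=F, B6=S, B6=E, B7=F, B8=S
#3 (c=2, m=8) -> B1->T, B3->F, B4->T, B6->E, B5->T, B6->E, B5->T, B6->S, B5->F, B8->S, B7->F; covered: B1=T, B3=F, B4=T, B5=T, B5=F, B6=S, B6=E, B7=F, B8=S
#4 (c=5, m=9) -> B1->F, B2->T, B3->F, B4->T, B6->E, B5->T, B6->S, B5->F, B8->S, B7->F; covered: B1=F, B2=T, B3=F, B4=T, B5=T, B5=F, B6=S, B6=E, B7=F, B8=S
#5 (c=4, m=4) -> B1->F, B2->T, B3->F, B4->F, B6->E, B5->T, B6->E, B5->T, B6->E, B5->T, B6->E, B5->T, B6->S, B5->F, ...; covered: B1=F, B2=T, B3=F, B4=F, B5=T, B5=F, B6=S, B6=E, B7=T, B8=E
#6 (c=3, m=4) -> B1->F, B2->T, B3->T, B6->E, B5->F, B8->E, B7->T; covered: B1=F, B2=T, B3=T, B5=F, B6=E, B7=T, B8=E
union over the pool: B1=T, B1=F, B2=T, B3=T, B3=F, B4=T, B4=F, B5=T, B5=F, B6=S, B6=E, B7=T, B7=F, B8=S, B8=E
uncovered (1 of 16): B2=F
Answer: 1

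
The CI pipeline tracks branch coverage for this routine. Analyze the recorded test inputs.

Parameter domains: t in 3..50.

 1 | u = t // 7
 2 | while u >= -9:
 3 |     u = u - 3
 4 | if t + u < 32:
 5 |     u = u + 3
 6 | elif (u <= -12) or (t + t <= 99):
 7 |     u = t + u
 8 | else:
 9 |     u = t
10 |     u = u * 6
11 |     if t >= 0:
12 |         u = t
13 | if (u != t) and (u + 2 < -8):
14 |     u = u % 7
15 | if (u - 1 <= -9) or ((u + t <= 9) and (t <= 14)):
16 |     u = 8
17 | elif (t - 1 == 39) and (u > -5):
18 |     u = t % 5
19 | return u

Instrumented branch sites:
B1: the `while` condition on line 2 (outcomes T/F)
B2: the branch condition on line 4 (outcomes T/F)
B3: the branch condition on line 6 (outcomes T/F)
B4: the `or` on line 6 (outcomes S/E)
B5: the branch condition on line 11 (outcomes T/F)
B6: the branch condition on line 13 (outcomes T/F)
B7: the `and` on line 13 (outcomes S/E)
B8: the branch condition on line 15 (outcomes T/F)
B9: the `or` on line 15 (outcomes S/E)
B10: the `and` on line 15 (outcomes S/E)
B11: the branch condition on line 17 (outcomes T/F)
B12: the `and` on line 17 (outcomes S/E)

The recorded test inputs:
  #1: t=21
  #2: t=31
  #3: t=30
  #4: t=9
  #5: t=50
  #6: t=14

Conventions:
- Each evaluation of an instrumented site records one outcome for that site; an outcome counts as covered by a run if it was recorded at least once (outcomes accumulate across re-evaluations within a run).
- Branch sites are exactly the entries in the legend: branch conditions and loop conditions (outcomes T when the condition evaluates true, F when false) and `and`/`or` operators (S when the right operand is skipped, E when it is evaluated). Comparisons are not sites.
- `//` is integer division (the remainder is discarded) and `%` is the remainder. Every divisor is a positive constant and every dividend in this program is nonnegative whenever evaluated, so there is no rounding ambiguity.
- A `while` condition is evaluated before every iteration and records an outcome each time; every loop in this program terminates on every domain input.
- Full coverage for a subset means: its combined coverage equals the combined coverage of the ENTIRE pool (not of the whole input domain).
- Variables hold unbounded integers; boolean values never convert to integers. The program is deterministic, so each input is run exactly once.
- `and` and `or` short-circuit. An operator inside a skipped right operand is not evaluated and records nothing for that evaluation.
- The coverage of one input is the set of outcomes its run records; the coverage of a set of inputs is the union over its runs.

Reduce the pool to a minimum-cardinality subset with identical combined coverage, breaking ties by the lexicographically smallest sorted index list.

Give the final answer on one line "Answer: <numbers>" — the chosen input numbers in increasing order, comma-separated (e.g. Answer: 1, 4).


run #1 (t=21) runs B1->T, B1->T, B1->T, B1->T, B1->T, B1->F, B2->T, B7->E, B6->F, B9->S, B8->T; records B1=T, B1=F, B2=T, B6=F, B7=E, B8=T, B9=S
run #2 (t=31) runs B1->T, B1->T, B1->T, B1->T, B1->T, B1->F, B2->T, B7->E, B6->F, B9->S, B8->T; records B1=T, B1=F, B2=T, B6=F, B7=E, B8=T, B9=S
run #3 (t=30) runs B1->T, B1->T, B1->T, B1->T, B1->T, B1->F, B2->T, B7->E, B6->F, B9->S, B8->T; records B1=T, B1=F, B2=T, B6=F, B7=E, B8=T, B9=S
run #4 (t=9) runs B1->T, B1->T, B1->T, B1->T, B1->F, B2->T, B7->E, B6->F, B9->S, B8->T; records B1=T, B1=F, B2=T, B6=F, B7=E, B8=T, B9=S
run #5 (t=50) runs B1->T, B1->T, B1->T, B1->T, B1->T, B1->T, B1->F, B2->F, B4->E, B3->F, B5->T, B7->S, B6->F, B9->E, ...; records B1=T, B1=F, B2=F, B3=F, B4=E, B5=T, B6=F, B7=S, B8=F, B9=E, B10=S, B11=F, B12=S
run #6 (t=14) runs B1->T, B1->T, B1->T, B1->T, B1->F, B2->T, B7->E, B6->F, B9->E, B10->E, B8->T; records B1=T, B1=F, B2=T, B6=F, B7=E, B8=T, B9=E, B10=E
union over all inputs: B1=T, B1=F, B2=T, B2=F, B3=F, B4=E, B5=T, B6=F, B7=S, B7=E, B8=T, B8=F, B9=S, B9=E, B10=S, B10=E, B11=F, B12=S (18 outcomes)
every size-1 subset falls short of the 18 outcomes (best: 13/18)
every size-2 subset falls short of the 18 outcomes (best: 17/18)
inputs {1, 5, 6} (size 3) cover everything; no size-3 subset with a lexicographically smaller index list covers all 18
Answer: 1, 5, 6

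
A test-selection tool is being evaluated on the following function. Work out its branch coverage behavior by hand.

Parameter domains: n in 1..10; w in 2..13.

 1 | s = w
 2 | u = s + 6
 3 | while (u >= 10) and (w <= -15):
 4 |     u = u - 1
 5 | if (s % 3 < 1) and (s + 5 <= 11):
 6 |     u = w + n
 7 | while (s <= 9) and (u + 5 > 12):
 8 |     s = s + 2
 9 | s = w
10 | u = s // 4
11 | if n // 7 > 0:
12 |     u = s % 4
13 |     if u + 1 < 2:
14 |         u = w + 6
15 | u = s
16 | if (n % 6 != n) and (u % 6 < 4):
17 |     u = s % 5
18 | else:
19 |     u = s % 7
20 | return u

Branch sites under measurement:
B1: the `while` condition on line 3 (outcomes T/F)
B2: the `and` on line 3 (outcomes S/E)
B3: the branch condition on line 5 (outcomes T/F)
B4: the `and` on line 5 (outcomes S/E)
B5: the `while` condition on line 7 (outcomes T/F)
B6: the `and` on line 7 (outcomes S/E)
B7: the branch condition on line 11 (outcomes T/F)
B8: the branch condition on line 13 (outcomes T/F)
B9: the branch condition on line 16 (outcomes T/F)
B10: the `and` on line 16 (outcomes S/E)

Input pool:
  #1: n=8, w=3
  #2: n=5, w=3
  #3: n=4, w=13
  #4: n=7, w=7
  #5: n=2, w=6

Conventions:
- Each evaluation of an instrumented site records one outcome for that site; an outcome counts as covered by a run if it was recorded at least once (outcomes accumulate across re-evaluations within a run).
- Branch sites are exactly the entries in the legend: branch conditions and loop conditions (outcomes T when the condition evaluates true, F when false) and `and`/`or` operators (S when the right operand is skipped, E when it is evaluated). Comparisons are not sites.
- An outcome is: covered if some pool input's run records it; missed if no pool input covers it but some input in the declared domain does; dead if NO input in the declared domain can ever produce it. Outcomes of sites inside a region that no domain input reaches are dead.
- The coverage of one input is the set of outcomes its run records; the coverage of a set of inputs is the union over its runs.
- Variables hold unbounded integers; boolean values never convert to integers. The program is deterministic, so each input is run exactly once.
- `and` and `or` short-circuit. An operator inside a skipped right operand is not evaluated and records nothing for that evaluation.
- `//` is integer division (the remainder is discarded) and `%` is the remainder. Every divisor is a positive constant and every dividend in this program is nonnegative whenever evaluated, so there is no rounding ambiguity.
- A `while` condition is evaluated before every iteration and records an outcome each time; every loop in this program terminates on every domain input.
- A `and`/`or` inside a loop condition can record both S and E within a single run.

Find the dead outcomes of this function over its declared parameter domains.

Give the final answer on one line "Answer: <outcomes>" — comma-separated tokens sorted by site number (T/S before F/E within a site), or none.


sweeping the full domain (120 inputs) for each outcome:
  B1=T: unreachable across the whole domain -> dead
  reachable outcomes have witnesses, e.g. B1=F (e.g. n=1, w=2), B2=S (e.g. n=1, w=2), B2=E (e.g. n=1, w=4), B3=T (e.g. n=1, w=3)
Answer: B1=T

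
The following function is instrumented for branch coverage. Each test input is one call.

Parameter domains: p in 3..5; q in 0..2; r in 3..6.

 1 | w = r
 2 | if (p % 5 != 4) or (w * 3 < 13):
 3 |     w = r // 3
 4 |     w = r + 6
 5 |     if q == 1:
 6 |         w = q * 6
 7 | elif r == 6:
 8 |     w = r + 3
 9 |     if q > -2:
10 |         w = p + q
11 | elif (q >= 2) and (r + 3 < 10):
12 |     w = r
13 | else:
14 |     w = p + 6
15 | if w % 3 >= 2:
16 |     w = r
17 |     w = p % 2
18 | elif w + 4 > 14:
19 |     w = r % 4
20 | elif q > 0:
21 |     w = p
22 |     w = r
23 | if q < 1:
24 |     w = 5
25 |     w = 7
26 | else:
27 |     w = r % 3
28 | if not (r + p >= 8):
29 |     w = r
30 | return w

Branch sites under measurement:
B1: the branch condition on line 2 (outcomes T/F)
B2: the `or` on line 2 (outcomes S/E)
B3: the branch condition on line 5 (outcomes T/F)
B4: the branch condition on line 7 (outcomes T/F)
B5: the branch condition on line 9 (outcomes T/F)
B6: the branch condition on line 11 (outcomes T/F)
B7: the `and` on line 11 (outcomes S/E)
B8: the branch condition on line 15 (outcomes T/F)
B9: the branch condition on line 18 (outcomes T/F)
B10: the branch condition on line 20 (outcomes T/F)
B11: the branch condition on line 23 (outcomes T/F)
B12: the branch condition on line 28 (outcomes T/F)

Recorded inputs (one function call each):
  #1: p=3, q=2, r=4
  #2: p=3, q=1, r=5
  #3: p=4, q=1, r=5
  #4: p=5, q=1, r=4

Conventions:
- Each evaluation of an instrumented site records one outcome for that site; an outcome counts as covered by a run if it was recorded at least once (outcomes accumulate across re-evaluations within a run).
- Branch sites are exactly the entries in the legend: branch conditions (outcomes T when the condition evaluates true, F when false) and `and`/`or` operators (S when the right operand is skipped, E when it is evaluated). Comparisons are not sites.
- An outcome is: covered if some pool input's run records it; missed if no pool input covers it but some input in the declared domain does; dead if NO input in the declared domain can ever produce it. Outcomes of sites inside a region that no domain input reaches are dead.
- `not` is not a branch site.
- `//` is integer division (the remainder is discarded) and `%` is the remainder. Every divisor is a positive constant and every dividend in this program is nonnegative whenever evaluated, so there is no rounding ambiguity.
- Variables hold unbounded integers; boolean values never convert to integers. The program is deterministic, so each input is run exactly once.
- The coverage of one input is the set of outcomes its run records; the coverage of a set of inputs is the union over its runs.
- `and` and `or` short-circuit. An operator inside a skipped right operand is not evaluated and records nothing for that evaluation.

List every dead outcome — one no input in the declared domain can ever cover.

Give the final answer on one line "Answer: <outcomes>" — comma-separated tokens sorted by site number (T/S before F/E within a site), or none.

exhaustive pass over the 36-input domain:
  B5=F: unreachable across the whole domain -> dead
  reachable outcomes have witnesses, e.g. B1=T (e.g. p=3, q=0, r=3), B1=F (e.g. p=4, q=0, r=5), B2=S (e.g. p=3, q=0, r=3), B2=E (e.g. p=4, q=0, r=3)

Answer: B5=F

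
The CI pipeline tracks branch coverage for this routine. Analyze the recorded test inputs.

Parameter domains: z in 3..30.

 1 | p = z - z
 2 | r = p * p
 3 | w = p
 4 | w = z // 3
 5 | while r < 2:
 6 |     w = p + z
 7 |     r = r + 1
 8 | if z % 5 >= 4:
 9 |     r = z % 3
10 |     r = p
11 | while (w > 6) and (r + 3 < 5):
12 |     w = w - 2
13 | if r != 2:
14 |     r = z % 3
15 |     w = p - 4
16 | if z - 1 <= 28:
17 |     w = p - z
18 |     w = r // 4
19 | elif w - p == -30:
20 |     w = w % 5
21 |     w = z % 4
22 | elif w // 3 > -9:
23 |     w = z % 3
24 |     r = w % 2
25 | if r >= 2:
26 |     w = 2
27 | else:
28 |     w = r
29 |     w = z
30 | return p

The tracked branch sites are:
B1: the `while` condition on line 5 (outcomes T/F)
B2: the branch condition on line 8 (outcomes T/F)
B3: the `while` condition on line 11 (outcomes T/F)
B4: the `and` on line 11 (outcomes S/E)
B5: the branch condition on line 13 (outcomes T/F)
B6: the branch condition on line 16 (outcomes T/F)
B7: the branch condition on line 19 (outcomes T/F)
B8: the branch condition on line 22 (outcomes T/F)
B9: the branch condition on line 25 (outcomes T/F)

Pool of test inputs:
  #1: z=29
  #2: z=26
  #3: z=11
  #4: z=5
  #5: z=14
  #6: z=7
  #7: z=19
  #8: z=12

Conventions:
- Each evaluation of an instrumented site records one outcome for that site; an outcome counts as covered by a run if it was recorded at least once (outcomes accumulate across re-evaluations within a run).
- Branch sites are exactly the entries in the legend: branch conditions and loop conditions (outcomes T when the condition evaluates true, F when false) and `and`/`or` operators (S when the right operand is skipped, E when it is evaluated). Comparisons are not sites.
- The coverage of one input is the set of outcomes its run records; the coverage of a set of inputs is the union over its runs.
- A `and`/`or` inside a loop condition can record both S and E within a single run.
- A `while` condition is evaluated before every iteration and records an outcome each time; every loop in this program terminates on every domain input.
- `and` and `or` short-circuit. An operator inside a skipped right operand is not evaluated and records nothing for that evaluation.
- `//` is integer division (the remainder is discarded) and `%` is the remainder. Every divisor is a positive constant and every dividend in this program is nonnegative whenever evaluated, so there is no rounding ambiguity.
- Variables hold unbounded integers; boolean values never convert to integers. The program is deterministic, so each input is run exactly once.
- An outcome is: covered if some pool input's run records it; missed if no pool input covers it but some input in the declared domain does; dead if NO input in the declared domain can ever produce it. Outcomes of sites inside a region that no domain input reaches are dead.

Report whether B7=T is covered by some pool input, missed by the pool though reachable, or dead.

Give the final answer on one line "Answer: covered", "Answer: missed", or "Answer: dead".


no pool input records B7=T
checking all 28 inputs in the declared domain: B7=T is never recorded -> dead
Answer: dead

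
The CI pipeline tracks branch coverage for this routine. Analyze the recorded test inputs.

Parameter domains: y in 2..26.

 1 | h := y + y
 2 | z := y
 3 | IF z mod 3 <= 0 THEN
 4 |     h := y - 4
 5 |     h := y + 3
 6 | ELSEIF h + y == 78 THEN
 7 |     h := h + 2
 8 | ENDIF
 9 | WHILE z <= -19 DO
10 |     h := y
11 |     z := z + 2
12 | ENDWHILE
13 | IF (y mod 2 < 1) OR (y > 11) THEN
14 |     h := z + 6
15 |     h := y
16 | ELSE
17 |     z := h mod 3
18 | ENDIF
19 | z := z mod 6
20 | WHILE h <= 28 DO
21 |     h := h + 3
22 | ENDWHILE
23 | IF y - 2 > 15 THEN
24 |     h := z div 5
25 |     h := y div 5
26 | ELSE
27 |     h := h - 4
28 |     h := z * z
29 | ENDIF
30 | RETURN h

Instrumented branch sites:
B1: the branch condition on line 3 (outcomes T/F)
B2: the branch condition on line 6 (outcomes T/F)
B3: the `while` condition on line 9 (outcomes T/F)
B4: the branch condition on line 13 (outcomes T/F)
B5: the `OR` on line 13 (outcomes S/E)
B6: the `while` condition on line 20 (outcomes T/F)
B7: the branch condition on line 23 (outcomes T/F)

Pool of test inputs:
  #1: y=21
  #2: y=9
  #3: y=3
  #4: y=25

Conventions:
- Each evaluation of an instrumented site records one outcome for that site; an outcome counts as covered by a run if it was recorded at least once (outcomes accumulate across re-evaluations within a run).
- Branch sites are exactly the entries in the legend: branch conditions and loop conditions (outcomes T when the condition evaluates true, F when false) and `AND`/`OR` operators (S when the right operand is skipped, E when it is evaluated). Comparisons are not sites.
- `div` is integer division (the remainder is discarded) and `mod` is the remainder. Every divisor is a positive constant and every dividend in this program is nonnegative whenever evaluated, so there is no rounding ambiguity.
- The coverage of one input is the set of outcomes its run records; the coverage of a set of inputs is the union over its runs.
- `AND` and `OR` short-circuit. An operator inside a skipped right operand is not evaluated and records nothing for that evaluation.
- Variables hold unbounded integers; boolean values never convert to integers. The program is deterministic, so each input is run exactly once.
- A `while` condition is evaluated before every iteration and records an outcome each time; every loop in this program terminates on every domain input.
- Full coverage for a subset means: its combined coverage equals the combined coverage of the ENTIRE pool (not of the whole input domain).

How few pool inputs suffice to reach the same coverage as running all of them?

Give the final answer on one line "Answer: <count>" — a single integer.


input #1, y=21: outcomes B1=T, B3=F, B4=T, B5=E, B6=T, B6=F, B7=T
input #2, y=9: outcomes B1=T, B3=F, B4=F, B5=E, B6=T, B6=F, B7=F
input #3, y=3: outcomes B1=T, B3=F, B4=F, B5=E, B6=T, B6=F, B7=F
input #4, y=25: outcomes B1=F, B2=F, B3=F, B4=T, B5=E, B6=T, B6=F, B7=T
union over all inputs: B1=T, B1=F, B2=F, B3=F, B4=T, B4=F, B5=E, B6=T, B6=F, B7=T, B7=F (11 outcomes)
every size-1 subset falls short of the 11 outcomes (best: 8/11)
the canonical winner is {2, 4}: size 2, full 11-outcome coverage, earliest index list among size-2 covers
Answer: 2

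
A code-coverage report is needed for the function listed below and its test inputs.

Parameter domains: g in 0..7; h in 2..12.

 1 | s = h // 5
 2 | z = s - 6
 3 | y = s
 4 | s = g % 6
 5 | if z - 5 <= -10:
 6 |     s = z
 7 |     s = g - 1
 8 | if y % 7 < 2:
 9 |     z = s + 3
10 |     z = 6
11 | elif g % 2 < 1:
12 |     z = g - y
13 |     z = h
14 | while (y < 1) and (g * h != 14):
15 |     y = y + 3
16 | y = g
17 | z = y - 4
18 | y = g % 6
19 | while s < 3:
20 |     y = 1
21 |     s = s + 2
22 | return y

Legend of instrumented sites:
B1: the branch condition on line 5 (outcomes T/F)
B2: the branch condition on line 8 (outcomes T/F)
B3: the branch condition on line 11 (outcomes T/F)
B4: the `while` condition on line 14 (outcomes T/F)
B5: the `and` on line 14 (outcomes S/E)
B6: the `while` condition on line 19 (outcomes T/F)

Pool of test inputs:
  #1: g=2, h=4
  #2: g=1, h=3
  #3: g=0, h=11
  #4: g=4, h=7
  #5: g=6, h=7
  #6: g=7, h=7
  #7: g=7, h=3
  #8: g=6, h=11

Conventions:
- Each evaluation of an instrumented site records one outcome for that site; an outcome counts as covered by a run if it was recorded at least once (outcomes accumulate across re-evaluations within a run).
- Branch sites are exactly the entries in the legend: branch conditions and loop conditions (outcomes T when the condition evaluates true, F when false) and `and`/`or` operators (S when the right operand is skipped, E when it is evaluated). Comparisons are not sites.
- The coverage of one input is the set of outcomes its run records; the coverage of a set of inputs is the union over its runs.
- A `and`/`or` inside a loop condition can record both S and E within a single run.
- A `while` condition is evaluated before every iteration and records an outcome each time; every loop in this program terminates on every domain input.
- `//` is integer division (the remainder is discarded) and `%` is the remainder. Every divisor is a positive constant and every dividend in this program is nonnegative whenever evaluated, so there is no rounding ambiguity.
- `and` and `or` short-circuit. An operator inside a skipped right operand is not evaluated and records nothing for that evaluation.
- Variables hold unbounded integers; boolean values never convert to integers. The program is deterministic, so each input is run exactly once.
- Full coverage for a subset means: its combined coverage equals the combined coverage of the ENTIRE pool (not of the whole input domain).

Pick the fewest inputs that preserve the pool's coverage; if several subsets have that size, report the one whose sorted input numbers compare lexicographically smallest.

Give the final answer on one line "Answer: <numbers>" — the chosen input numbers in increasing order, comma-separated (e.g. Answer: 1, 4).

#1 (g=2, h=4) -> covered: B1=T, B2=T, B4=T, B4=F, B5=S, B5=E, B6=T, B6=F
#2 (g=1, h=3) -> covered: B1=T, B2=T, B4=T, B4=F, B5=S, B5=E, B6=T, B6=F
#3 (g=0, h=11) -> covered: B1=F, B2=F, B3=T, B4=F, B5=S, B6=T, B6=F
#4 (g=4, h=7) -> covered: B1=T, B2=T, B4=F, B5=S, B6=F
#5 (g=6, h=7) -> covered: B1=T, B2=T, B4=F, B5=S, B6=F
#6 (g=7, h=7) -> covered: B1=T, B2=T, B4=F, B5=S, B6=F
#7 (g=7, h=3) -> covered: B1=T, B2=T, B4=T, B4=F, B5=S, B5=E, B6=F
#8 (g=6, h=11) -> covered: B1=F, B2=F, B3=T, B4=F, B5=S, B6=T, B6=F
pool-wide coverage (11 outcomes): B1=T, B1=F, B2=T, B2=F, B3=T, B4=T, B4=F, B5=S, B5=E, B6=T, B6=F
every size-1 subset falls short of the 11 outcomes (best: 8/11)
size 2: inputs {1, 3} cover all 11 outcomes, and no lexicographically smaller subset of this size does

Answer: 1, 3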